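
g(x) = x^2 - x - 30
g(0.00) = -30.00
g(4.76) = -12.10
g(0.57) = -30.25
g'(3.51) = 6.02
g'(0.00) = -1.00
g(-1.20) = -27.36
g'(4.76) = 8.52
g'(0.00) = -1.00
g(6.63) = 7.33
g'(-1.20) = -3.40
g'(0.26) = -0.48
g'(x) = 2*x - 1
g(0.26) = -30.19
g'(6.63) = 12.26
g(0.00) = -30.00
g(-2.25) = -22.69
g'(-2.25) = -5.50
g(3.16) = -23.17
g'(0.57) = 0.14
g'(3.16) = 5.32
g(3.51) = -21.19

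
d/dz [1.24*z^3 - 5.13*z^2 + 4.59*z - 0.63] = 3.72*z^2 - 10.26*z + 4.59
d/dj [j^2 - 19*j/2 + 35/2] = 2*j - 19/2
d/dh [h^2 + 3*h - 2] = 2*h + 3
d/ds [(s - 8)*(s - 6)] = 2*s - 14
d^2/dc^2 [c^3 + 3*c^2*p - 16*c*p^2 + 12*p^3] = 6*c + 6*p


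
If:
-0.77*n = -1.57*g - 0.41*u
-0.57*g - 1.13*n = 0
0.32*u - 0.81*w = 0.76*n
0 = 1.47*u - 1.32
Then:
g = -0.19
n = 0.09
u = 0.90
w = 0.27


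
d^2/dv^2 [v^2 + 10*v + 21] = 2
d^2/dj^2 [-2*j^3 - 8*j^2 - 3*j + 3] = -12*j - 16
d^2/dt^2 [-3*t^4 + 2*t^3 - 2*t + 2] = 12*t*(1 - 3*t)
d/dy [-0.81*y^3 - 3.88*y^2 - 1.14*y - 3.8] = -2.43*y^2 - 7.76*y - 1.14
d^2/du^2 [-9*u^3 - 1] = -54*u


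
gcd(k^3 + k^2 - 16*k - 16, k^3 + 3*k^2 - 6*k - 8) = k^2 + 5*k + 4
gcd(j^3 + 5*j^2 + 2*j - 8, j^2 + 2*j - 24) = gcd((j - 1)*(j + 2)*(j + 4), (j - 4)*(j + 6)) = 1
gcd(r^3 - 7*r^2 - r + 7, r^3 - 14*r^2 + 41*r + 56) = r^2 - 6*r - 7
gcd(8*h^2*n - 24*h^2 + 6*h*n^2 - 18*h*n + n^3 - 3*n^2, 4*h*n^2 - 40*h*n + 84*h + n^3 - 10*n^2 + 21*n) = 4*h*n - 12*h + n^2 - 3*n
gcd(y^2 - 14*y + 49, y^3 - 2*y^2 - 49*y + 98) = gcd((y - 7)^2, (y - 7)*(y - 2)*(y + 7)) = y - 7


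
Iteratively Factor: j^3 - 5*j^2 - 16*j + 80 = (j - 5)*(j^2 - 16) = (j - 5)*(j - 4)*(j + 4)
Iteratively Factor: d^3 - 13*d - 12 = (d + 1)*(d^2 - d - 12) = (d - 4)*(d + 1)*(d + 3)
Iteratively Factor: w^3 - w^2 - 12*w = (w)*(w^2 - w - 12) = w*(w - 4)*(w + 3)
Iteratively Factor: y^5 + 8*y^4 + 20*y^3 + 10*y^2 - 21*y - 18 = (y + 1)*(y^4 + 7*y^3 + 13*y^2 - 3*y - 18) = (y - 1)*(y + 1)*(y^3 + 8*y^2 + 21*y + 18) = (y - 1)*(y + 1)*(y + 3)*(y^2 + 5*y + 6) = (y - 1)*(y + 1)*(y + 3)^2*(y + 2)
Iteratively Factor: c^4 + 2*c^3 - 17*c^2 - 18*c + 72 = (c - 3)*(c^3 + 5*c^2 - 2*c - 24) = (c - 3)*(c + 4)*(c^2 + c - 6) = (c - 3)*(c - 2)*(c + 4)*(c + 3)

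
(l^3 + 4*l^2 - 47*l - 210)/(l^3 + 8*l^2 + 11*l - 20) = (l^2 - l - 42)/(l^2 + 3*l - 4)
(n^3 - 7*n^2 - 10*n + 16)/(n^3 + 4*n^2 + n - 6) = (n - 8)/(n + 3)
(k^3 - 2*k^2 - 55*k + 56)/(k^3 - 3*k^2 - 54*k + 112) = (k - 1)/(k - 2)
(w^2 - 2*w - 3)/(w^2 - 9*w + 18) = (w + 1)/(w - 6)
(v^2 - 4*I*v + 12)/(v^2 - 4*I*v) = (v^2 - 4*I*v + 12)/(v*(v - 4*I))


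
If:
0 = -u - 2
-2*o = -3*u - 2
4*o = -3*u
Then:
No Solution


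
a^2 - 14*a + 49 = (a - 7)^2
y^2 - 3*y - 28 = (y - 7)*(y + 4)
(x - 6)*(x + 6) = x^2 - 36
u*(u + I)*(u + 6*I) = u^3 + 7*I*u^2 - 6*u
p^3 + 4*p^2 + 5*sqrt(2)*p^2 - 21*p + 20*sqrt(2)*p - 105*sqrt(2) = (p - 3)*(p + 7)*(p + 5*sqrt(2))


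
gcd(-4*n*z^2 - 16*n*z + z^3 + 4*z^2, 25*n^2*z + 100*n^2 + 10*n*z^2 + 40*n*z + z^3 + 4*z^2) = z + 4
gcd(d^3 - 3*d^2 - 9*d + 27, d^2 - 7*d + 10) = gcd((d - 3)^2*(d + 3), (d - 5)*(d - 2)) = 1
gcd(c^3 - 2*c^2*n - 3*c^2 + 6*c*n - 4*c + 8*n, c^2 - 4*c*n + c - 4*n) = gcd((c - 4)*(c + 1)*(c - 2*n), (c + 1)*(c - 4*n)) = c + 1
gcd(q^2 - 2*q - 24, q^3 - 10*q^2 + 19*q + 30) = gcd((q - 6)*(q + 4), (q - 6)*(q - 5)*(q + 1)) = q - 6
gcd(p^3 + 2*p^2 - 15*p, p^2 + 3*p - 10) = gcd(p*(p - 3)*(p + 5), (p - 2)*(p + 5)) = p + 5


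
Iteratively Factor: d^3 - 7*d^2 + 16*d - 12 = (d - 2)*(d^2 - 5*d + 6) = (d - 3)*(d - 2)*(d - 2)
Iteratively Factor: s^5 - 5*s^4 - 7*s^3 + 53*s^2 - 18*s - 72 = (s + 3)*(s^4 - 8*s^3 + 17*s^2 + 2*s - 24) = (s - 2)*(s + 3)*(s^3 - 6*s^2 + 5*s + 12) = (s - 3)*(s - 2)*(s + 3)*(s^2 - 3*s - 4) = (s - 3)*(s - 2)*(s + 1)*(s + 3)*(s - 4)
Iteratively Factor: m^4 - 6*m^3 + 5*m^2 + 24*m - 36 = (m - 3)*(m^3 - 3*m^2 - 4*m + 12) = (m - 3)*(m - 2)*(m^2 - m - 6) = (m - 3)^2*(m - 2)*(m + 2)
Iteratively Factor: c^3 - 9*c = (c + 3)*(c^2 - 3*c) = (c - 3)*(c + 3)*(c)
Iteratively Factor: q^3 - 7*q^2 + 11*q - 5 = (q - 1)*(q^2 - 6*q + 5) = (q - 1)^2*(q - 5)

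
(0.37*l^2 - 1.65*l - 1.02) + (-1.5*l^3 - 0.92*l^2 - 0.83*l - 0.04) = -1.5*l^3 - 0.55*l^2 - 2.48*l - 1.06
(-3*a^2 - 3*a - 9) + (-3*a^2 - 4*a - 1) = -6*a^2 - 7*a - 10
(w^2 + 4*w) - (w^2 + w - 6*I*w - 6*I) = 3*w + 6*I*w + 6*I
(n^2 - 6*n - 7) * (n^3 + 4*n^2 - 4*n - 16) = n^5 - 2*n^4 - 35*n^3 - 20*n^2 + 124*n + 112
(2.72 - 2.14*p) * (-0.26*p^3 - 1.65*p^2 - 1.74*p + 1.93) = 0.5564*p^4 + 2.8238*p^3 - 0.7644*p^2 - 8.863*p + 5.2496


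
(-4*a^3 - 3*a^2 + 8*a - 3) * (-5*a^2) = 20*a^5 + 15*a^4 - 40*a^3 + 15*a^2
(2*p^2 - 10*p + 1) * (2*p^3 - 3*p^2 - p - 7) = 4*p^5 - 26*p^4 + 30*p^3 - 7*p^2 + 69*p - 7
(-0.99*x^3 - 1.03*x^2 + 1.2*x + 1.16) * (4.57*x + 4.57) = -4.5243*x^4 - 9.2314*x^3 + 0.776899999999999*x^2 + 10.7852*x + 5.3012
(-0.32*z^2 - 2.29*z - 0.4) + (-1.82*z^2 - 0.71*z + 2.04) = -2.14*z^2 - 3.0*z + 1.64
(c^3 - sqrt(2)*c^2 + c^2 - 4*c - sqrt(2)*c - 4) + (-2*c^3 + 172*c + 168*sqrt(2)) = -c^3 - sqrt(2)*c^2 + c^2 - sqrt(2)*c + 168*c - 4 + 168*sqrt(2)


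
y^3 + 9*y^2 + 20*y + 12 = (y + 1)*(y + 2)*(y + 6)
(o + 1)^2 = o^2 + 2*o + 1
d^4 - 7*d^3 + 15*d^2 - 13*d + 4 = (d - 4)*(d - 1)^3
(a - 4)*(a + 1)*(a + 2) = a^3 - a^2 - 10*a - 8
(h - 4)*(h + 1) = h^2 - 3*h - 4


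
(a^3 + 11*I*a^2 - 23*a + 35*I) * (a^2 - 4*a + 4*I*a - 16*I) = a^5 - 4*a^4 + 15*I*a^4 - 67*a^3 - 60*I*a^3 + 268*a^2 - 57*I*a^2 - 140*a + 228*I*a + 560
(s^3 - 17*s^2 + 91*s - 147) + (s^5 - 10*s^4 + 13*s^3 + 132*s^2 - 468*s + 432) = s^5 - 10*s^4 + 14*s^3 + 115*s^2 - 377*s + 285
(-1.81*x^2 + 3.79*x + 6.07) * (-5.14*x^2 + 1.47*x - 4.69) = 9.3034*x^4 - 22.1413*x^3 - 17.1396*x^2 - 8.8522*x - 28.4683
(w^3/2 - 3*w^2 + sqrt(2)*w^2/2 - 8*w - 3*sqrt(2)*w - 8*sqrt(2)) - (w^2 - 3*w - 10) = w^3/2 - 4*w^2 + sqrt(2)*w^2/2 - 5*w - 3*sqrt(2)*w - 8*sqrt(2) + 10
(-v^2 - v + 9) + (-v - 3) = -v^2 - 2*v + 6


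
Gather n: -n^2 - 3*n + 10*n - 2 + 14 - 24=-n^2 + 7*n - 12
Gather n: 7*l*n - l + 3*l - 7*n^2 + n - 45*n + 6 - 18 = 2*l - 7*n^2 + n*(7*l - 44) - 12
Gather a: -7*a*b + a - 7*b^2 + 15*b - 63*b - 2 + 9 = a*(1 - 7*b) - 7*b^2 - 48*b + 7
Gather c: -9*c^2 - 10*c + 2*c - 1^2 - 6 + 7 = -9*c^2 - 8*c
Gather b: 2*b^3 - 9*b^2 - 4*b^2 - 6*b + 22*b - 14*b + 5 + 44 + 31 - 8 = 2*b^3 - 13*b^2 + 2*b + 72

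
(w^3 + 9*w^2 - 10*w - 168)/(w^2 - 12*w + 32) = (w^2 + 13*w + 42)/(w - 8)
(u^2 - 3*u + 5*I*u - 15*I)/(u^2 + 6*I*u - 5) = (u - 3)/(u + I)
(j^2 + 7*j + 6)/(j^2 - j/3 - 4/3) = 3*(j + 6)/(3*j - 4)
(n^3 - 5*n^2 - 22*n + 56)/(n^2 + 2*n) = (n^3 - 5*n^2 - 22*n + 56)/(n*(n + 2))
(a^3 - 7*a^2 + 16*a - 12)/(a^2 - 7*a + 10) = (a^2 - 5*a + 6)/(a - 5)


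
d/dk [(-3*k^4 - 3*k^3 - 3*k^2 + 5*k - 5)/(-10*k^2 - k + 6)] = (60*k^5 + 39*k^4 - 66*k^3 - k^2 - 136*k + 25)/(100*k^4 + 20*k^3 - 119*k^2 - 12*k + 36)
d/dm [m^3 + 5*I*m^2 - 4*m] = 3*m^2 + 10*I*m - 4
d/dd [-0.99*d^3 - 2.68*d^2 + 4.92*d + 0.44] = -2.97*d^2 - 5.36*d + 4.92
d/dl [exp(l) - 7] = exp(l)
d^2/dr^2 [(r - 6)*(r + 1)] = 2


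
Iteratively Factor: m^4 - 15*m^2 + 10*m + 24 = (m + 4)*(m^3 - 4*m^2 + m + 6) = (m - 2)*(m + 4)*(m^2 - 2*m - 3) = (m - 3)*(m - 2)*(m + 4)*(m + 1)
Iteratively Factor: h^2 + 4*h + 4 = (h + 2)*(h + 2)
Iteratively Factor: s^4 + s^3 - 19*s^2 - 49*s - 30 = (s + 2)*(s^3 - s^2 - 17*s - 15) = (s + 2)*(s + 3)*(s^2 - 4*s - 5) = (s + 1)*(s + 2)*(s + 3)*(s - 5)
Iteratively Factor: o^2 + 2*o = (o + 2)*(o)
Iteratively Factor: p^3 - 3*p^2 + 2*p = (p - 2)*(p^2 - p) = (p - 2)*(p - 1)*(p)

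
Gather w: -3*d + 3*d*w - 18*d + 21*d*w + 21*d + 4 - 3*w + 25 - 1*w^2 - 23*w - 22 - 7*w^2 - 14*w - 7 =-8*w^2 + w*(24*d - 40)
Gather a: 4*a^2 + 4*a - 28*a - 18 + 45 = 4*a^2 - 24*a + 27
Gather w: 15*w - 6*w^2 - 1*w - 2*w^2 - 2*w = -8*w^2 + 12*w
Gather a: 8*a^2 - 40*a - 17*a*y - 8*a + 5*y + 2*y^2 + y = 8*a^2 + a*(-17*y - 48) + 2*y^2 + 6*y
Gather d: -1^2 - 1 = -2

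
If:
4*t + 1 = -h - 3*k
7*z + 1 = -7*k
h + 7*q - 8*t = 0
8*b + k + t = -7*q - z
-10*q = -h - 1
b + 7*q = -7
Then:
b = 526/375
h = -6827/525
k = 59606/7875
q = -3151/2625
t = -7024/2625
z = -60731/7875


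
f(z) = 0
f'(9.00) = 0.00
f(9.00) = 0.00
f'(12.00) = 0.00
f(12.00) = 0.00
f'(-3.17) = 0.00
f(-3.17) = 0.00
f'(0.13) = 0.00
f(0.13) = 0.00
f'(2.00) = 0.00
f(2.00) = 0.00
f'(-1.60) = 0.00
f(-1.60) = 0.00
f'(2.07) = 0.00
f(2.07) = 0.00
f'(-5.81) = 0.00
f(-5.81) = 0.00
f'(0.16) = 0.00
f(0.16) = 0.00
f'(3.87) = 0.00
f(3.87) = 0.00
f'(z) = 0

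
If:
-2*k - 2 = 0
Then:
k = -1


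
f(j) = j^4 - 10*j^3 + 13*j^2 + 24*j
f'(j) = 4*j^3 - 30*j^2 + 26*j + 24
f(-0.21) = -4.37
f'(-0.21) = 17.18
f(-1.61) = 43.51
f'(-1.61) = -112.32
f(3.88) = -68.65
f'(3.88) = -93.11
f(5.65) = -233.98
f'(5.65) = -65.33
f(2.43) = 26.46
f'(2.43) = -32.57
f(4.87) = -167.32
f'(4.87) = -98.88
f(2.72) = 14.96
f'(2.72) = -46.74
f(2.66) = 17.68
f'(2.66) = -43.82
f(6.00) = -252.00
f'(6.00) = -36.00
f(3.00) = 0.00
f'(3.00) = -60.00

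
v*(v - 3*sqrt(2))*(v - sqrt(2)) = v^3 - 4*sqrt(2)*v^2 + 6*v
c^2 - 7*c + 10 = (c - 5)*(c - 2)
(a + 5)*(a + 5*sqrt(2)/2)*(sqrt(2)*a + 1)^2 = 2*a^4 + 7*sqrt(2)*a^3 + 10*a^3 + 11*a^2 + 35*sqrt(2)*a^2 + 5*sqrt(2)*a/2 + 55*a + 25*sqrt(2)/2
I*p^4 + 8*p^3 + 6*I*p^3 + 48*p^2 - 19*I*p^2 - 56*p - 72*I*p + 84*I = (p + 7)*(p - 6*I)*(p - 2*I)*(I*p - I)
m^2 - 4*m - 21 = (m - 7)*(m + 3)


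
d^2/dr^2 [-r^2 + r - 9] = -2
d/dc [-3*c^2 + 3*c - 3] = 3 - 6*c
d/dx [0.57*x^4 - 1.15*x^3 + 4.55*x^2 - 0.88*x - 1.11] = 2.28*x^3 - 3.45*x^2 + 9.1*x - 0.88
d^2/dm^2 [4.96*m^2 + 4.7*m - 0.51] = 9.92000000000000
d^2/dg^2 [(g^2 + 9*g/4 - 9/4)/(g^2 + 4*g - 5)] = (-7*g^3 + 33*g^2 + 27*g + 91)/(2*(g^6 + 12*g^5 + 33*g^4 - 56*g^3 - 165*g^2 + 300*g - 125))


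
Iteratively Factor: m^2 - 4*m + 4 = (m - 2)*(m - 2)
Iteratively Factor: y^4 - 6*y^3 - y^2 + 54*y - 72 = (y - 4)*(y^3 - 2*y^2 - 9*y + 18) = (y - 4)*(y - 2)*(y^2 - 9) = (y - 4)*(y - 2)*(y + 3)*(y - 3)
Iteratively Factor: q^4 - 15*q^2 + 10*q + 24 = (q - 3)*(q^3 + 3*q^2 - 6*q - 8) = (q - 3)*(q + 1)*(q^2 + 2*q - 8) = (q - 3)*(q - 2)*(q + 1)*(q + 4)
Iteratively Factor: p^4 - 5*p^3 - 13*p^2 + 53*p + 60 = (p + 3)*(p^3 - 8*p^2 + 11*p + 20) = (p + 1)*(p + 3)*(p^2 - 9*p + 20) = (p - 4)*(p + 1)*(p + 3)*(p - 5)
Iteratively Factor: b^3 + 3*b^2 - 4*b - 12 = (b + 3)*(b^2 - 4) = (b - 2)*(b + 3)*(b + 2)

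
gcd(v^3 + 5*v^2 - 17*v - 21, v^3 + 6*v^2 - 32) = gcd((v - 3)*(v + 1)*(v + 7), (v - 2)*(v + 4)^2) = 1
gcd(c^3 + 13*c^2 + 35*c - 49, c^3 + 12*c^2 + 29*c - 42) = c^2 + 6*c - 7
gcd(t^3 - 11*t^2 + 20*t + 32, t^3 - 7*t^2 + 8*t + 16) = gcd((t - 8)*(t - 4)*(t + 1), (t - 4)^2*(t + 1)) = t^2 - 3*t - 4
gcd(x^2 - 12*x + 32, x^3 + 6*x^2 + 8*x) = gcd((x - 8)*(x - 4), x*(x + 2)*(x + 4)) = 1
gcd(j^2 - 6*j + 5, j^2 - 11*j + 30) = j - 5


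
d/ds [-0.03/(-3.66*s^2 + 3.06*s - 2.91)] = (0.0918 - 0.2196*s)/(3.66*s^2 - 3.06*s + 2.91)^2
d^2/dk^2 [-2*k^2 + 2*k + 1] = -4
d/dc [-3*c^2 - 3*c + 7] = -6*c - 3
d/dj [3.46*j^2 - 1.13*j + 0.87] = 6.92*j - 1.13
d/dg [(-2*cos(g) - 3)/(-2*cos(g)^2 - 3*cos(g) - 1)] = (4*cos(g)^2 + 12*cos(g) + 7)*sin(g)/((cos(g) + 1)^2*(2*cos(g) + 1)^2)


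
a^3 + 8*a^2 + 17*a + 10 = (a + 1)*(a + 2)*(a + 5)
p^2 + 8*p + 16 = (p + 4)^2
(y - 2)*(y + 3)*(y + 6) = y^3 + 7*y^2 - 36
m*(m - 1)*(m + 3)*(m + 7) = m^4 + 9*m^3 + 11*m^2 - 21*m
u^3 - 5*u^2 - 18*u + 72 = (u - 6)*(u - 3)*(u + 4)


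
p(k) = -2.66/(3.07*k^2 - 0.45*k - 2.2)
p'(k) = -2.66*(0.45 - 6.14*k)/(3.07*k^2 - 0.45*k - 2.2)^2 = (16.3324*k - 1.197)/(-3.07*k^2 + 0.45*k + 2.2)^2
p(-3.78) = -0.06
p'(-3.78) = -0.03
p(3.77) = -0.07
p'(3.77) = 0.04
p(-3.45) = -0.07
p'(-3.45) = -0.04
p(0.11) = 1.20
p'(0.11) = 0.12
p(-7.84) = -0.01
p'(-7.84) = -0.00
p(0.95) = -18.58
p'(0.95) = 698.51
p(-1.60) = -0.42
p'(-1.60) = -0.67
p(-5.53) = -0.03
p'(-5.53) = -0.01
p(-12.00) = -0.01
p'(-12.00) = -0.00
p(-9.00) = -0.01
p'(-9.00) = -0.00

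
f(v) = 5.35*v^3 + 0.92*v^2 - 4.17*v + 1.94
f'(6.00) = 584.67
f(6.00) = 1165.64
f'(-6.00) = 562.59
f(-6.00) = -1095.52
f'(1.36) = 28.02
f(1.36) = 11.43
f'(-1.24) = 18.23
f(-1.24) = -1.68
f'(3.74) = 227.21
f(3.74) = 279.09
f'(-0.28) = -3.43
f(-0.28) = 3.06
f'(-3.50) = 186.00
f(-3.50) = -201.58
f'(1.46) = 32.73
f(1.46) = 14.46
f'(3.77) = 230.88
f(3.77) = 285.96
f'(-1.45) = 26.91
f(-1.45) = -6.39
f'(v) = 16.05*v^2 + 1.84*v - 4.17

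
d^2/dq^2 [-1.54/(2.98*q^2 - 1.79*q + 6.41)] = (27.351632*q^2 - 16.429336*q - 1.54*(5.96*q - 1.79)*(11.92*q - 3.58) + 58.833544)/(2.98*q^2 - 1.79*q + 6.41)^3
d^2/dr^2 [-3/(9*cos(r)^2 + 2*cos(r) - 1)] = 3*(648*sin(r)^4 - 404*sin(r)^2 - 131*cos(r) + 27*cos(3*r) - 296)/(2*(-9*sin(r)^2 + 2*cos(r) + 8)^3)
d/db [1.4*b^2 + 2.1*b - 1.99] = 2.8*b + 2.1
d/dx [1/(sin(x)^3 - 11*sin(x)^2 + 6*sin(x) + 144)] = (-3*sin(x)^2 + 22*sin(x) - 6)*cos(x)/(sin(x)^3 - 11*sin(x)^2 + 6*sin(x) + 144)^2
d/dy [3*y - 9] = 3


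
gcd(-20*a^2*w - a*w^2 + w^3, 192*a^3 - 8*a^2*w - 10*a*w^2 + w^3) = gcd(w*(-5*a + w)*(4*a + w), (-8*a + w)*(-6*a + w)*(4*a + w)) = 4*a + w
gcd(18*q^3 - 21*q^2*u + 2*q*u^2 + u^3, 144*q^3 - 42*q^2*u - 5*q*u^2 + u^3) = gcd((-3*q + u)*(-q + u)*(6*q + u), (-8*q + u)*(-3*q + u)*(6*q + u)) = 18*q^2 - 3*q*u - u^2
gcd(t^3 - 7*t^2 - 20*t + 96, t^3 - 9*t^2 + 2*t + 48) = t^2 - 11*t + 24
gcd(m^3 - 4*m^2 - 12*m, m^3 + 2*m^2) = m^2 + 2*m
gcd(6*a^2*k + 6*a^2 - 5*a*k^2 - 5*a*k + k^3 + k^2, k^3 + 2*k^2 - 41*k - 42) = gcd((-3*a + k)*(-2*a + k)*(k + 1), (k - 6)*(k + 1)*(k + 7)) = k + 1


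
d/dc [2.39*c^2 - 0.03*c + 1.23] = 4.78*c - 0.03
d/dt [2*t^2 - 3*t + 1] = 4*t - 3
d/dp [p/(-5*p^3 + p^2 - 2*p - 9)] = (-5*p^3 + p^2 + p*(15*p^2 - 2*p + 2) - 2*p - 9)/(5*p^3 - p^2 + 2*p + 9)^2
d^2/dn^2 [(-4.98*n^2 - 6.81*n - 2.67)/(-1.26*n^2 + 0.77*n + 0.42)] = (7.105427357601e-15*n^4 + 31.286304*n^3 + 41.245848*n^2 + 6.080508*n + 3.34425)/(2.000376*n^6 - 3.667356*n^5 + 0.240786*n^4 + 1.988371*n^3 - 0.0802620000000002*n^2 - 0.407484*n - 0.074088)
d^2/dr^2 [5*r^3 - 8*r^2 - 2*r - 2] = 30*r - 16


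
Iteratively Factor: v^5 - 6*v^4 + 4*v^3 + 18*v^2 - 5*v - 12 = (v + 1)*(v^4 - 7*v^3 + 11*v^2 + 7*v - 12) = (v - 3)*(v + 1)*(v^3 - 4*v^2 - v + 4) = (v - 3)*(v - 1)*(v + 1)*(v^2 - 3*v - 4) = (v - 4)*(v - 3)*(v - 1)*(v + 1)*(v + 1)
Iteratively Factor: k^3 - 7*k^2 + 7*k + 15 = (k + 1)*(k^2 - 8*k + 15) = (k - 5)*(k + 1)*(k - 3)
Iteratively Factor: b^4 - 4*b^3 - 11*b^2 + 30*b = (b + 3)*(b^3 - 7*b^2 + 10*b) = (b - 5)*(b + 3)*(b^2 - 2*b) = b*(b - 5)*(b + 3)*(b - 2)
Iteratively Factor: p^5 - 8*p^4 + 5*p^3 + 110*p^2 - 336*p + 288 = (p - 4)*(p^4 - 4*p^3 - 11*p^2 + 66*p - 72) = (p - 4)*(p + 4)*(p^3 - 8*p^2 + 21*p - 18) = (p - 4)*(p - 3)*(p + 4)*(p^2 - 5*p + 6) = (p - 4)*(p - 3)*(p - 2)*(p + 4)*(p - 3)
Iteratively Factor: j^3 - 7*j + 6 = (j - 1)*(j^2 + j - 6) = (j - 1)*(j + 3)*(j - 2)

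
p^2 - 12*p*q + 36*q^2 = (p - 6*q)^2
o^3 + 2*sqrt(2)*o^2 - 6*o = o*(o - sqrt(2))*(o + 3*sqrt(2))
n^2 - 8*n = n*(n - 8)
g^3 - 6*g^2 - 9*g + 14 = (g - 7)*(g - 1)*(g + 2)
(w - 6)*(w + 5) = w^2 - w - 30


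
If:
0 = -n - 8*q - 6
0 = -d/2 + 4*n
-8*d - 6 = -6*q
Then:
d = -48/37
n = -6/37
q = -27/37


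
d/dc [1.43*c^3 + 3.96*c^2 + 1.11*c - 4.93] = 4.29*c^2 + 7.92*c + 1.11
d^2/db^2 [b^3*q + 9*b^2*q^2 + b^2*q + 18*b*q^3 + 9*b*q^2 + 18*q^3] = 2*q*(3*b + 9*q + 1)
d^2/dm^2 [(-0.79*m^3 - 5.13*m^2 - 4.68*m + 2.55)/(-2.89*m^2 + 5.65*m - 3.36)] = (280.801184*m^3 - 516.657402*m^2 + 30.6707219999998*m + 180.239826)/(24.137569*m^6 - 141.568095*m^5 + 360.957243*m^4 - 509.544685*m^3 + 419.659632*m^2 - 191.35872*m + 37.933056)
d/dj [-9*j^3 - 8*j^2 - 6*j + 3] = -27*j^2 - 16*j - 6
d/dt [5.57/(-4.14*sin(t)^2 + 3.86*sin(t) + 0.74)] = (46.1196*sin(t) - 21.5002)*cos(t)/(-4.14*sin(t)^2 + 3.86*sin(t) + 0.74)^2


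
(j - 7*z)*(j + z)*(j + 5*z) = j^3 - j^2*z - 37*j*z^2 - 35*z^3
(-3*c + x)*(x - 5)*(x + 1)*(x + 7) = -3*c*x^3 - 9*c*x^2 + 99*c*x + 105*c + x^4 + 3*x^3 - 33*x^2 - 35*x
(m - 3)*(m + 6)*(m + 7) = m^3 + 10*m^2 + 3*m - 126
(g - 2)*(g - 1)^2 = g^3 - 4*g^2 + 5*g - 2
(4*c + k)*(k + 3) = 4*c*k + 12*c + k^2 + 3*k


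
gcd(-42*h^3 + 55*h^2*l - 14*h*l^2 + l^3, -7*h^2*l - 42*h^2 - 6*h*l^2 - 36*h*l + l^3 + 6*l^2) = 7*h - l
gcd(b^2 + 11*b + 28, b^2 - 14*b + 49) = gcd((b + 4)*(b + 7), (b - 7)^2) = 1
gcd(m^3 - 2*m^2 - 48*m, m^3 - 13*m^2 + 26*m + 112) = m - 8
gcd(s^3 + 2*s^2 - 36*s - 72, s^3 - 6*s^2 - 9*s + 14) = s + 2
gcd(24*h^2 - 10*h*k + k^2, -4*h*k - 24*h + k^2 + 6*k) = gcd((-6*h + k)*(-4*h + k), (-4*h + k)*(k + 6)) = 4*h - k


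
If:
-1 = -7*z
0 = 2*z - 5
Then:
No Solution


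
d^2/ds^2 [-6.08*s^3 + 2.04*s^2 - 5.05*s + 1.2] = 4.08 - 36.48*s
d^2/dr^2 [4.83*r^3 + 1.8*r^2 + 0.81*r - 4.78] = 28.98*r + 3.6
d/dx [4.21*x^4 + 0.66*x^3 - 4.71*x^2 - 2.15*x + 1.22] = 16.84*x^3 + 1.98*x^2 - 9.42*x - 2.15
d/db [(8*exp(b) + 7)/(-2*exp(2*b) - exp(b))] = (16*exp(2*b) + 28*exp(b) + 7)*exp(-b)/(4*exp(2*b) + 4*exp(b) + 1)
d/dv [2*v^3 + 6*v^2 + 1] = 6*v*(v + 2)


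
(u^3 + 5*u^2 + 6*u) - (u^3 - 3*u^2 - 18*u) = 8*u^2 + 24*u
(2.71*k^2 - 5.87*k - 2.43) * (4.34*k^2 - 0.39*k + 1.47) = 11.7614*k^4 - 26.5327*k^3 - 4.2732*k^2 - 7.6812*k - 3.5721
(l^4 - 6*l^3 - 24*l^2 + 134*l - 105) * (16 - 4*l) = -4*l^5 + 40*l^4 - 920*l^2 + 2564*l - 1680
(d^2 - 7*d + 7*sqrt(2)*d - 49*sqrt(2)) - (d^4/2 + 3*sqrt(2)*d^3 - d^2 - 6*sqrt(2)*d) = -d^4/2 - 3*sqrt(2)*d^3 + 2*d^2 - 7*d + 13*sqrt(2)*d - 49*sqrt(2)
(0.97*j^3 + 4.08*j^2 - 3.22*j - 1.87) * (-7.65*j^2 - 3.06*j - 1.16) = -7.4205*j^5 - 34.1802*j^4 + 11.023*j^3 + 19.4259*j^2 + 9.4574*j + 2.1692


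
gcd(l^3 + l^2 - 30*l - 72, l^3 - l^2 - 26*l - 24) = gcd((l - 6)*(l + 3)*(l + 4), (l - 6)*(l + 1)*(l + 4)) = l^2 - 2*l - 24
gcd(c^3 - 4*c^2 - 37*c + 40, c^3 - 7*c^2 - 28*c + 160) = c^2 - 3*c - 40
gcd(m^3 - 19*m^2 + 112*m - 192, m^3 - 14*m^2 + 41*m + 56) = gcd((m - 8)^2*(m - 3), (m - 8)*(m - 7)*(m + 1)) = m - 8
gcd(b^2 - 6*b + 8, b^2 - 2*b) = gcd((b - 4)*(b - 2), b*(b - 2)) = b - 2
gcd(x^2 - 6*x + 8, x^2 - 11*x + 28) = x - 4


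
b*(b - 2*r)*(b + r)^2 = b^4 - 3*b^2*r^2 - 2*b*r^3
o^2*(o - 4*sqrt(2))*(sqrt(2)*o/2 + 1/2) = sqrt(2)*o^4/2 - 7*o^3/2 - 2*sqrt(2)*o^2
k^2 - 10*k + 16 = (k - 8)*(k - 2)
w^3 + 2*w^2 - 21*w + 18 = (w - 3)*(w - 1)*(w + 6)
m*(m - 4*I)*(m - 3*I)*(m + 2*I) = m^4 - 5*I*m^3 + 2*m^2 - 24*I*m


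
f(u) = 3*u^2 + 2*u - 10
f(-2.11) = -0.86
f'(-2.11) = -10.66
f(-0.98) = -9.08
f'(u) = 6*u + 2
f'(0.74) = 6.44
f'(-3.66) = -19.96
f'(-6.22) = -35.32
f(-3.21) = 14.49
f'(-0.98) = -3.88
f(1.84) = 3.84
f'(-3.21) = -17.26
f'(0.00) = 2.00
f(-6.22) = 93.63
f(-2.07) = -1.29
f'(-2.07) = -10.42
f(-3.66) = 22.87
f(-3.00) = 11.00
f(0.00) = -10.00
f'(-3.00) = -16.00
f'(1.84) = 13.04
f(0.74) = -6.88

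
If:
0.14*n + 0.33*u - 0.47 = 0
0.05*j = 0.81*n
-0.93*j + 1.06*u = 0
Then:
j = 1.58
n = 0.10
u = 1.38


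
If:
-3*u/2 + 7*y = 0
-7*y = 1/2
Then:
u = -1/3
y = -1/14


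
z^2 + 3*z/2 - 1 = (z - 1/2)*(z + 2)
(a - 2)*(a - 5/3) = a^2 - 11*a/3 + 10/3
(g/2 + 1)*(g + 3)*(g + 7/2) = g^3/2 + 17*g^2/4 + 47*g/4 + 21/2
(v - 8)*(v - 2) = v^2 - 10*v + 16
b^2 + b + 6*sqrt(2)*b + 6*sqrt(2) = (b + 1)*(b + 6*sqrt(2))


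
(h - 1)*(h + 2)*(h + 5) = h^3 + 6*h^2 + 3*h - 10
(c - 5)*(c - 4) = c^2 - 9*c + 20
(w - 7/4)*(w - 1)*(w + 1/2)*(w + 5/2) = w^4 + w^3/4 - 21*w^2/4 + 29*w/16 + 35/16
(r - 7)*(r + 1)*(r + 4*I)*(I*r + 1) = I*r^4 - 3*r^3 - 6*I*r^3 + 18*r^2 - 3*I*r^2 + 21*r - 24*I*r - 28*I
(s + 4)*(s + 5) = s^2 + 9*s + 20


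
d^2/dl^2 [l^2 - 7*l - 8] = 2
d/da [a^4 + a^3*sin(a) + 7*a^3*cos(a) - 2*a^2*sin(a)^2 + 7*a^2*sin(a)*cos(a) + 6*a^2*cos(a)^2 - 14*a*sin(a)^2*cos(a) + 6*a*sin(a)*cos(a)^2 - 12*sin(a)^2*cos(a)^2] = -7*a^3*sin(a) + a^3*cos(a) + 4*a^3 + 3*a^2*sin(a) - 8*a^2*sin(2*a) + 21*a^2*cos(a) + 7*a^2*cos(2*a) + 7*a*sin(a)/2 + 7*a*sin(2*a) - 21*a*sin(3*a)/2 + 3*a*cos(a)/2 + 8*a*cos(2*a) + 9*a*cos(3*a)/2 + 4*a + 3*sin(a)/2 + 3*sin(3*a)/2 - 6*sin(4*a) - 7*cos(a)/2 + 7*cos(3*a)/2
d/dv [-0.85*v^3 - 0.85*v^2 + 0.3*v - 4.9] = -2.55*v^2 - 1.7*v + 0.3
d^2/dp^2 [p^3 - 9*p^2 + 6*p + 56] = 6*p - 18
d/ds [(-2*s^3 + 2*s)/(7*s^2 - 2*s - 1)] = 2*(-7*s^4 + 4*s^3 - 4*s^2 - 1)/(49*s^4 - 28*s^3 - 10*s^2 + 4*s + 1)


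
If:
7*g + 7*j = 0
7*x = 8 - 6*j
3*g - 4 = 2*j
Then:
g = 4/5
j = -4/5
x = 64/35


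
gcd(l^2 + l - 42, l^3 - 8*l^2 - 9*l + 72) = 1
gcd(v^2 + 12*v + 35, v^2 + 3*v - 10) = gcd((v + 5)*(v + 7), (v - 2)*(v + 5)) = v + 5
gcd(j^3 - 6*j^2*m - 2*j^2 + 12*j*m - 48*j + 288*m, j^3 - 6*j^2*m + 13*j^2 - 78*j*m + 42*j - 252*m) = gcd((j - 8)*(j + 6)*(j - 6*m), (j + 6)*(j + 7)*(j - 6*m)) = j^2 - 6*j*m + 6*j - 36*m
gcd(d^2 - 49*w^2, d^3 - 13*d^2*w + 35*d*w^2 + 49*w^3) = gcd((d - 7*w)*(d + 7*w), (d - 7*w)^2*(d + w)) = -d + 7*w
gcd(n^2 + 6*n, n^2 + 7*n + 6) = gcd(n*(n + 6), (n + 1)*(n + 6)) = n + 6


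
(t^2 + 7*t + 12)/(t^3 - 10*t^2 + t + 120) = (t + 4)/(t^2 - 13*t + 40)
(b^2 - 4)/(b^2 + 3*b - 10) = (b + 2)/(b + 5)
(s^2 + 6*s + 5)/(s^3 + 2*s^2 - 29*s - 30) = (s + 5)/(s^2 + s - 30)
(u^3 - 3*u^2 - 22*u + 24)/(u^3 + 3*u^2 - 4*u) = (u - 6)/u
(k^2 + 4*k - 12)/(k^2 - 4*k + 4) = (k + 6)/(k - 2)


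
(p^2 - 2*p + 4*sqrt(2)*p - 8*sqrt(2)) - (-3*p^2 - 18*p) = 4*p^2 + 4*sqrt(2)*p + 16*p - 8*sqrt(2)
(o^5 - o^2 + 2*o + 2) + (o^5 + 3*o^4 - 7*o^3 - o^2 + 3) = 2*o^5 + 3*o^4 - 7*o^3 - 2*o^2 + 2*o + 5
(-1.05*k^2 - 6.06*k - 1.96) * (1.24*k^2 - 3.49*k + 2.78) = -1.302*k^4 - 3.8499*k^3 + 15.8*k^2 - 10.0064*k - 5.4488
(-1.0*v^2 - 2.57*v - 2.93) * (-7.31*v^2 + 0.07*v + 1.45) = 7.31*v^4 + 18.7167*v^3 + 19.7884*v^2 - 3.9316*v - 4.2485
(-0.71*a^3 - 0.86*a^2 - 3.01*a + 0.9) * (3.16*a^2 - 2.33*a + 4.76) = -2.2436*a^5 - 1.0633*a^4 - 10.8874*a^3 + 5.7637*a^2 - 16.4246*a + 4.284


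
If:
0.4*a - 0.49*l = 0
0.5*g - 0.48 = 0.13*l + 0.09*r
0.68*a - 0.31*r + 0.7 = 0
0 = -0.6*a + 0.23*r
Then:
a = 5.44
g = 4.67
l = 4.44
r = 14.19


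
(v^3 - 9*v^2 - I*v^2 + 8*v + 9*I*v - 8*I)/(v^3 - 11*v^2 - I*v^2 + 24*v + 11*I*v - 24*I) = (v - 1)/(v - 3)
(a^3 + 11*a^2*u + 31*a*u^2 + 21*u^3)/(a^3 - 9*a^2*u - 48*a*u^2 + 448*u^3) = (a^2 + 4*a*u + 3*u^2)/(a^2 - 16*a*u + 64*u^2)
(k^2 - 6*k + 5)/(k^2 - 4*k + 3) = (k - 5)/(k - 3)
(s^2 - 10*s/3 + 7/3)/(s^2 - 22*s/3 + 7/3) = (3*s^2 - 10*s + 7)/(3*s^2 - 22*s + 7)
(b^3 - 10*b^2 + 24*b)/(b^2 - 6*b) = b - 4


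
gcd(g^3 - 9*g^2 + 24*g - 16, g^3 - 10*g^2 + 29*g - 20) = g^2 - 5*g + 4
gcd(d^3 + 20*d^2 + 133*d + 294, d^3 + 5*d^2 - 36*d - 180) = d + 6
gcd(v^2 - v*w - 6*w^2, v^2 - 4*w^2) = v + 2*w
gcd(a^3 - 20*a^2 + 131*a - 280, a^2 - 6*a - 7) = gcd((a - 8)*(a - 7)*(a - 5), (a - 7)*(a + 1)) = a - 7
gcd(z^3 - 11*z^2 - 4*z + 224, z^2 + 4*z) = z + 4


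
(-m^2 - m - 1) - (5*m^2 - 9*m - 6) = -6*m^2 + 8*m + 5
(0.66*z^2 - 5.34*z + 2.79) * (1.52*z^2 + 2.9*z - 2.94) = 1.0032*z^4 - 6.2028*z^3 - 13.1856*z^2 + 23.7906*z - 8.2026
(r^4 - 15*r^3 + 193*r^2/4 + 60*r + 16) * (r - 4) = r^5 - 19*r^4 + 433*r^3/4 - 133*r^2 - 224*r - 64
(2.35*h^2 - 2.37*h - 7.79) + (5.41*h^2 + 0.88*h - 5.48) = 7.76*h^2 - 1.49*h - 13.27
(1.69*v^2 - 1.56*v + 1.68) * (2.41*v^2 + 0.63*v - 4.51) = 4.0729*v^4 - 2.6949*v^3 - 4.5559*v^2 + 8.094*v - 7.5768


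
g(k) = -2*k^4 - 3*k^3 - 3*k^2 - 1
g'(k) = -8*k^3 - 9*k^2 - 6*k = k*(-8*k^2 - 9*k - 6)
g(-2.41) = -43.90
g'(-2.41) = 74.17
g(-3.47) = -201.74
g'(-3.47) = 246.71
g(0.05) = -1.01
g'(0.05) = -0.32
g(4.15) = -860.32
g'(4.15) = -751.69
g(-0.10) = -1.03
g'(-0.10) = 0.52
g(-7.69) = -5808.30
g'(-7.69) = 3151.97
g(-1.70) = -11.64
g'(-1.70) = 23.49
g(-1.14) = -3.83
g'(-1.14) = 7.00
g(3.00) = -271.00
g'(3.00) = -315.00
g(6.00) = -3349.00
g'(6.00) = -2088.00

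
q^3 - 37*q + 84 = (q - 4)*(q - 3)*(q + 7)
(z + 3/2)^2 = z^2 + 3*z + 9/4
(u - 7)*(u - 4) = u^2 - 11*u + 28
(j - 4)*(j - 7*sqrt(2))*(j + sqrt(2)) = j^3 - 6*sqrt(2)*j^2 - 4*j^2 - 14*j + 24*sqrt(2)*j + 56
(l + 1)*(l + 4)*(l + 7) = l^3 + 12*l^2 + 39*l + 28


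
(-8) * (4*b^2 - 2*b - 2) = -32*b^2 + 16*b + 16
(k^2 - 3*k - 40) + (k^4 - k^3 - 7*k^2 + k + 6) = k^4 - k^3 - 6*k^2 - 2*k - 34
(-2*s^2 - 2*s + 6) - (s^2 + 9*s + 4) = -3*s^2 - 11*s + 2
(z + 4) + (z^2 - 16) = z^2 + z - 12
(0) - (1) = -1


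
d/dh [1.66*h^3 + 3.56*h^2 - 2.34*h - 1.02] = 4.98*h^2 + 7.12*h - 2.34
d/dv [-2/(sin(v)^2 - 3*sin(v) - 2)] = 2*(2*sin(v) - 3)*cos(v)/(3*sin(v) + cos(v)^2 + 1)^2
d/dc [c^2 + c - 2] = 2*c + 1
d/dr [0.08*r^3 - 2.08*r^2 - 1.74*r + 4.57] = 0.24*r^2 - 4.16*r - 1.74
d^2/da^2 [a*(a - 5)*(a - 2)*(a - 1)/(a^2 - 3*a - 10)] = 2*(a^3 + 6*a^2 + 12*a - 16)/(a^3 + 6*a^2 + 12*a + 8)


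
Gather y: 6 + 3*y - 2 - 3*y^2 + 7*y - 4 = -3*y^2 + 10*y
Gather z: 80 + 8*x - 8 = 8*x + 72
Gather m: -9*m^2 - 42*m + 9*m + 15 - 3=-9*m^2 - 33*m + 12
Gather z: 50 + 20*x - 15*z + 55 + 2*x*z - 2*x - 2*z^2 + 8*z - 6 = 18*x - 2*z^2 + z*(2*x - 7) + 99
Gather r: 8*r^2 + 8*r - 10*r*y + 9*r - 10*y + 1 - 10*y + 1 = 8*r^2 + r*(17 - 10*y) - 20*y + 2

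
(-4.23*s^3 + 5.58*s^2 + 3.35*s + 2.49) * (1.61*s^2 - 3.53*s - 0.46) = -6.8103*s^5 + 23.9157*s^4 - 12.3581*s^3 - 10.3834*s^2 - 10.3307*s - 1.1454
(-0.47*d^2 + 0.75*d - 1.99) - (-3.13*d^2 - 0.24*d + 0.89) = 2.66*d^2 + 0.99*d - 2.88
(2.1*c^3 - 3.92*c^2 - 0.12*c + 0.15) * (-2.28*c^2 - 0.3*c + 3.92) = -4.788*c^5 + 8.3076*c^4 + 9.6816*c^3 - 15.6724*c^2 - 0.5154*c + 0.588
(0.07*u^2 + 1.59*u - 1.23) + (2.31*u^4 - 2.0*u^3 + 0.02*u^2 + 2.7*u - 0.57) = 2.31*u^4 - 2.0*u^3 + 0.09*u^2 + 4.29*u - 1.8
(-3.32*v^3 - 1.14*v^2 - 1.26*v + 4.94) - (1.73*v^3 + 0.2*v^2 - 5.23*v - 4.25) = -5.05*v^3 - 1.34*v^2 + 3.97*v + 9.19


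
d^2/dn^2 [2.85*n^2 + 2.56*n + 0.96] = 5.70000000000000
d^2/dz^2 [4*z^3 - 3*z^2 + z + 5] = 24*z - 6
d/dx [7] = 0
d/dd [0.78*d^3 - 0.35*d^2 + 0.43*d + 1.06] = 2.34*d^2 - 0.7*d + 0.43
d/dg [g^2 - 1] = 2*g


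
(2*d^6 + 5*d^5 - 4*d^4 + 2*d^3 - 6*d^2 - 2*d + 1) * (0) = 0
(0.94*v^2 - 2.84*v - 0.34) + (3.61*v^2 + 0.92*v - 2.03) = 4.55*v^2 - 1.92*v - 2.37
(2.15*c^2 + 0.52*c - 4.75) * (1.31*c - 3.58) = 2.8165*c^3 - 7.0158*c^2 - 8.0841*c + 17.005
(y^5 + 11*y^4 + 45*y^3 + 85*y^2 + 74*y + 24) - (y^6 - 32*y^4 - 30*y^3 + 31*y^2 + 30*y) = -y^6 + y^5 + 43*y^4 + 75*y^3 + 54*y^2 + 44*y + 24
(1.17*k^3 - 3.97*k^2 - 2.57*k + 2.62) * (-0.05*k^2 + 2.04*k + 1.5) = -0.0585*k^5 + 2.5853*k^4 - 6.2153*k^3 - 11.3288*k^2 + 1.4898*k + 3.93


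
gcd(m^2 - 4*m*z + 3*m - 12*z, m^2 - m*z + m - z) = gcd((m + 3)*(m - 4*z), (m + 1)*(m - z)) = 1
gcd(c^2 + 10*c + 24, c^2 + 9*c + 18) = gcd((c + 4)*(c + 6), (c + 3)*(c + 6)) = c + 6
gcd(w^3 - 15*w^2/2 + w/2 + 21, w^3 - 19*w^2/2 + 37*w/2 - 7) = w^2 - 9*w + 14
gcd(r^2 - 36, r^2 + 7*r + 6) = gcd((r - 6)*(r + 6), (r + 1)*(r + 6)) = r + 6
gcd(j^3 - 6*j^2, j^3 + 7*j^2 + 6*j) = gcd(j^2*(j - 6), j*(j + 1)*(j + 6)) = j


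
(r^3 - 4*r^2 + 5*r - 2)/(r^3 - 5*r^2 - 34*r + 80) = (r^2 - 2*r + 1)/(r^2 - 3*r - 40)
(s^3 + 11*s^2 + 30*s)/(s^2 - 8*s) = (s^2 + 11*s + 30)/(s - 8)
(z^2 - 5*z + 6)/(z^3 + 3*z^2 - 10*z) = (z - 3)/(z*(z + 5))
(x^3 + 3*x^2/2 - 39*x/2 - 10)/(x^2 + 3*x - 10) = (x^2 - 7*x/2 - 2)/(x - 2)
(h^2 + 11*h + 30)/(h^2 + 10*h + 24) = (h + 5)/(h + 4)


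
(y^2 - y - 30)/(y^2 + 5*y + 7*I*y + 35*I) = (y - 6)/(y + 7*I)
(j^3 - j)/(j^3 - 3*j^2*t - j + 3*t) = j/(j - 3*t)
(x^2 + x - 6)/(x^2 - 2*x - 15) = (x - 2)/(x - 5)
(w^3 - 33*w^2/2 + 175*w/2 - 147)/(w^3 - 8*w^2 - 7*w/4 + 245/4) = 2*(w - 6)/(2*w + 5)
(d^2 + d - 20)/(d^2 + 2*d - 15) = (d - 4)/(d - 3)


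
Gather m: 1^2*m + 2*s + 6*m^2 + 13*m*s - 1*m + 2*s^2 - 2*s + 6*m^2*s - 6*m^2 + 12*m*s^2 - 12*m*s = 6*m^2*s + m*(12*s^2 + s) + 2*s^2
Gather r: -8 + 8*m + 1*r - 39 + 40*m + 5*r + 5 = 48*m + 6*r - 42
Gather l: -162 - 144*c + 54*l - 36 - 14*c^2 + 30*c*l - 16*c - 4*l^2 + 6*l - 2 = -14*c^2 - 160*c - 4*l^2 + l*(30*c + 60) - 200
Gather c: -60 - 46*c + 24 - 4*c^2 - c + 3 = -4*c^2 - 47*c - 33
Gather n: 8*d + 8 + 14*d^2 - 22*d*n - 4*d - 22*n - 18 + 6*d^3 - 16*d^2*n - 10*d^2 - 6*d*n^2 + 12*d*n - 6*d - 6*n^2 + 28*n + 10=6*d^3 + 4*d^2 - 2*d + n^2*(-6*d - 6) + n*(-16*d^2 - 10*d + 6)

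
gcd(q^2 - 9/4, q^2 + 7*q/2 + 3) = q + 3/2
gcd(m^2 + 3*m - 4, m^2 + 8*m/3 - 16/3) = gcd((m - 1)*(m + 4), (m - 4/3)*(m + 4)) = m + 4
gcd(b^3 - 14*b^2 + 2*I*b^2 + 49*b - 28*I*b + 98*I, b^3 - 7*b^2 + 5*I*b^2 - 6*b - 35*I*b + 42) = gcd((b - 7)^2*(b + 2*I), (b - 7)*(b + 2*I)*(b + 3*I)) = b^2 + b*(-7 + 2*I) - 14*I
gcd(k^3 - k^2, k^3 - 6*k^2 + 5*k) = k^2 - k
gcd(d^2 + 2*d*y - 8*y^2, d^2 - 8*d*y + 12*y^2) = -d + 2*y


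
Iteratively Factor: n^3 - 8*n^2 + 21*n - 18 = (n - 3)*(n^2 - 5*n + 6) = (n - 3)^2*(n - 2)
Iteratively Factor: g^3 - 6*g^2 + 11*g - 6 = (g - 1)*(g^2 - 5*g + 6) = (g - 2)*(g - 1)*(g - 3)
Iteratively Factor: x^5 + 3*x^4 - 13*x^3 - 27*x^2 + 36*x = (x)*(x^4 + 3*x^3 - 13*x^2 - 27*x + 36) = x*(x - 1)*(x^3 + 4*x^2 - 9*x - 36) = x*(x - 3)*(x - 1)*(x^2 + 7*x + 12) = x*(x - 3)*(x - 1)*(x + 4)*(x + 3)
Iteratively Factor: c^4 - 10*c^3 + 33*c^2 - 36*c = (c)*(c^3 - 10*c^2 + 33*c - 36) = c*(c - 3)*(c^2 - 7*c + 12) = c*(c - 3)^2*(c - 4)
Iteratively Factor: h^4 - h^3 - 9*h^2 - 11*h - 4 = (h + 1)*(h^3 - 2*h^2 - 7*h - 4) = (h - 4)*(h + 1)*(h^2 + 2*h + 1) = (h - 4)*(h + 1)^2*(h + 1)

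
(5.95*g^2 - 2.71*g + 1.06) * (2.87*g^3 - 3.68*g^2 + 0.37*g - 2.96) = 17.0765*g^5 - 29.6737*g^4 + 15.2165*g^3 - 22.5155*g^2 + 8.4138*g - 3.1376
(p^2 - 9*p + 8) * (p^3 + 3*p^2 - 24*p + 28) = p^5 - 6*p^4 - 43*p^3 + 268*p^2 - 444*p + 224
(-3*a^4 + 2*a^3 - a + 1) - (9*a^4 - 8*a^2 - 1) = -12*a^4 + 2*a^3 + 8*a^2 - a + 2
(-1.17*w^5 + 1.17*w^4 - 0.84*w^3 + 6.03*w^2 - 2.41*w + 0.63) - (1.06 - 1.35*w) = -1.17*w^5 + 1.17*w^4 - 0.84*w^3 + 6.03*w^2 - 1.06*w - 0.43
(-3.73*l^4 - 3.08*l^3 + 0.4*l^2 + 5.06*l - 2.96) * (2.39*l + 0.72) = -8.9147*l^5 - 10.0468*l^4 - 1.2616*l^3 + 12.3814*l^2 - 3.4312*l - 2.1312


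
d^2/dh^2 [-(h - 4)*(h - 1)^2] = 12 - 6*h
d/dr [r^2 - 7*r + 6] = 2*r - 7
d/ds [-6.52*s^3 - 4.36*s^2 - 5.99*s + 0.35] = -19.56*s^2 - 8.72*s - 5.99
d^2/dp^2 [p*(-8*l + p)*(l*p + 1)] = -16*l^2 + 6*l*p + 2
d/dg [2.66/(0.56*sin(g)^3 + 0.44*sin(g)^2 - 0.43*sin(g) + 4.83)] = (-4.4688*sin(g)^2 - 2.3408*sin(g) + 1.1438)*cos(g)/(0.56*sin(g)^3 + 0.44*sin(g)^2 - 0.43*sin(g) + 4.83)^2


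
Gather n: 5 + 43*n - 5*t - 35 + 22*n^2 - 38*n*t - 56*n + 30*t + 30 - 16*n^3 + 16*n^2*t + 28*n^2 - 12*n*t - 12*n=-16*n^3 + n^2*(16*t + 50) + n*(-50*t - 25) + 25*t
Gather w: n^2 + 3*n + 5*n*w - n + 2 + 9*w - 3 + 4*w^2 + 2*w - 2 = n^2 + 2*n + 4*w^2 + w*(5*n + 11) - 3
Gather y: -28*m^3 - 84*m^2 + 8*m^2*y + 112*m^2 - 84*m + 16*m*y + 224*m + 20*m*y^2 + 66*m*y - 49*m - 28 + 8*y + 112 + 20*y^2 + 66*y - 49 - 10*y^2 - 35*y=-28*m^3 + 28*m^2 + 91*m + y^2*(20*m + 10) + y*(8*m^2 + 82*m + 39) + 35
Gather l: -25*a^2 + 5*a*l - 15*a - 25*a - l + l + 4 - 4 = -25*a^2 + 5*a*l - 40*a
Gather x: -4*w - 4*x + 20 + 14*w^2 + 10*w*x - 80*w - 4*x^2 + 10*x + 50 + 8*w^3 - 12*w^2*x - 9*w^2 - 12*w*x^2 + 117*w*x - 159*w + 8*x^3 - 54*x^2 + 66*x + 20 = 8*w^3 + 5*w^2 - 243*w + 8*x^3 + x^2*(-12*w - 58) + x*(-12*w^2 + 127*w + 72) + 90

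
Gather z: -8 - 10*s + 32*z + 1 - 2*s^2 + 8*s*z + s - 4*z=-2*s^2 - 9*s + z*(8*s + 28) - 7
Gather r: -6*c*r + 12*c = -6*c*r + 12*c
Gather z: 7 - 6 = 1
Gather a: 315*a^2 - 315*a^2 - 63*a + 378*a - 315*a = 0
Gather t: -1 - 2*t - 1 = -2*t - 2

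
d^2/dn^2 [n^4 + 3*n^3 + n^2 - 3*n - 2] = 12*n^2 + 18*n + 2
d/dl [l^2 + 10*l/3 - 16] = 2*l + 10/3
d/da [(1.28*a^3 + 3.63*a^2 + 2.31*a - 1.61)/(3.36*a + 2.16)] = (8.6016*a^3 + 20.4912*a^2 + 15.6816*a + 10.3992)/(11.2896*a^2 + 14.5152*a + 4.6656)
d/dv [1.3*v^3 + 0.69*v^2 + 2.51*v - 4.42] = 3.9*v^2 + 1.38*v + 2.51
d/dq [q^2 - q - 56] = 2*q - 1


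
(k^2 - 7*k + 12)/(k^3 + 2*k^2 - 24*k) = (k - 3)/(k*(k + 6))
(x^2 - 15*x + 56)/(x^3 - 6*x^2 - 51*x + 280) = (x - 7)/(x^2 + 2*x - 35)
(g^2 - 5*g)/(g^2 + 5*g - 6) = g*(g - 5)/(g^2 + 5*g - 6)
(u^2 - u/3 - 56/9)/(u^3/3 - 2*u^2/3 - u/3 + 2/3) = (3*u^2 - u - 56/3)/(u^3 - 2*u^2 - u + 2)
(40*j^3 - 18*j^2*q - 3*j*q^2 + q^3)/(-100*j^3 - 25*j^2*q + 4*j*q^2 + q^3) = (-2*j + q)/(5*j + q)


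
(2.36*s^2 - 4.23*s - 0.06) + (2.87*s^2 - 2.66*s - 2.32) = 5.23*s^2 - 6.89*s - 2.38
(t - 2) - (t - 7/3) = 1/3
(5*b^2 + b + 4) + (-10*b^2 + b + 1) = -5*b^2 + 2*b + 5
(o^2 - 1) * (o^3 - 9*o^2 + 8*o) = o^5 - 9*o^4 + 7*o^3 + 9*o^2 - 8*o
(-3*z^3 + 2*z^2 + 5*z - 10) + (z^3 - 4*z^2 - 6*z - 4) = -2*z^3 - 2*z^2 - z - 14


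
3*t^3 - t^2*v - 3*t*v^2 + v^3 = (-3*t + v)*(-t + v)*(t + v)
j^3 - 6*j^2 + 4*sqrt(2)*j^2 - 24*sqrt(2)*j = j*(j - 6)*(j + 4*sqrt(2))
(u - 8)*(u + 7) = u^2 - u - 56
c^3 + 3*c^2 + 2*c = c*(c + 1)*(c + 2)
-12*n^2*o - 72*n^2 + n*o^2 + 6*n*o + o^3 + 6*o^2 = (-3*n + o)*(4*n + o)*(o + 6)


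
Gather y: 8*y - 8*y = 0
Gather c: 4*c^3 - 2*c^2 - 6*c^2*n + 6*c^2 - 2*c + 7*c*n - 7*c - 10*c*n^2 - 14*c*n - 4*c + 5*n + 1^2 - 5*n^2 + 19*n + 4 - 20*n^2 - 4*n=4*c^3 + c^2*(4 - 6*n) + c*(-10*n^2 - 7*n - 13) - 25*n^2 + 20*n + 5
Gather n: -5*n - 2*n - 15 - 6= -7*n - 21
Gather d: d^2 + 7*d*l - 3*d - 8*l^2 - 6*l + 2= d^2 + d*(7*l - 3) - 8*l^2 - 6*l + 2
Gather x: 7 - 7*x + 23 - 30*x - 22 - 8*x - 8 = -45*x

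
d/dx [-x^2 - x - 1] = -2*x - 1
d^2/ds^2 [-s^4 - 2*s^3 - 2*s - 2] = 12*s*(-s - 1)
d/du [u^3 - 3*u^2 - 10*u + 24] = 3*u^2 - 6*u - 10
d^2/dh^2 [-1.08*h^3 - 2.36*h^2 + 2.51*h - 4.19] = -6.48*h - 4.72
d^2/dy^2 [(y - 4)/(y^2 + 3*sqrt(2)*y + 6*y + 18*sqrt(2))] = 2*((y - 4)*(2*y + 3*sqrt(2) + 6)^2 - (3*y + 2 + 3*sqrt(2))*(y^2 + 3*sqrt(2)*y + 6*y + 18*sqrt(2)))/(y^2 + 3*sqrt(2)*y + 6*y + 18*sqrt(2))^3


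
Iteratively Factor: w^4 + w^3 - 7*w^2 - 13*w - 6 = (w + 2)*(w^3 - w^2 - 5*w - 3) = (w + 1)*(w + 2)*(w^2 - 2*w - 3) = (w - 3)*(w + 1)*(w + 2)*(w + 1)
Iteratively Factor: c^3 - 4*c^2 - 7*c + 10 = (c + 2)*(c^2 - 6*c + 5) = (c - 5)*(c + 2)*(c - 1)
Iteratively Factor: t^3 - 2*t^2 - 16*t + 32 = (t - 4)*(t^2 + 2*t - 8) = (t - 4)*(t - 2)*(t + 4)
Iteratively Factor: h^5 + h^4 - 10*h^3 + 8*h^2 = (h)*(h^4 + h^3 - 10*h^2 + 8*h) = h*(h - 1)*(h^3 + 2*h^2 - 8*h) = h*(h - 1)*(h + 4)*(h^2 - 2*h) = h^2*(h - 1)*(h + 4)*(h - 2)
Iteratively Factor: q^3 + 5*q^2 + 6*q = (q + 2)*(q^2 + 3*q) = (q + 2)*(q + 3)*(q)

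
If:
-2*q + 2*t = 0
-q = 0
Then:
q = 0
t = 0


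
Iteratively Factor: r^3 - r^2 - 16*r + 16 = (r - 4)*(r^2 + 3*r - 4) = (r - 4)*(r - 1)*(r + 4)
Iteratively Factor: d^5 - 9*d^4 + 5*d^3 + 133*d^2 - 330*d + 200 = (d - 1)*(d^4 - 8*d^3 - 3*d^2 + 130*d - 200) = (d - 5)*(d - 1)*(d^3 - 3*d^2 - 18*d + 40) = (d - 5)*(d - 1)*(d + 4)*(d^2 - 7*d + 10) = (d - 5)*(d - 2)*(d - 1)*(d + 4)*(d - 5)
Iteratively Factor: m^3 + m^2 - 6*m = (m)*(m^2 + m - 6) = m*(m - 2)*(m + 3)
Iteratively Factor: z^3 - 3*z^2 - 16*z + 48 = (z - 3)*(z^2 - 16) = (z - 3)*(z + 4)*(z - 4)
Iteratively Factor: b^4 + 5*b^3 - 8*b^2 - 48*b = (b + 4)*(b^3 + b^2 - 12*b) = (b - 3)*(b + 4)*(b^2 + 4*b) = (b - 3)*(b + 4)^2*(b)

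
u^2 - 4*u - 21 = (u - 7)*(u + 3)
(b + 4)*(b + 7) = b^2 + 11*b + 28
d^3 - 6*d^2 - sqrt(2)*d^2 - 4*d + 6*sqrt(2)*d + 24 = (d - 6)*(d - 2*sqrt(2))*(d + sqrt(2))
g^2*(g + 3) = g^3 + 3*g^2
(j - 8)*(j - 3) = j^2 - 11*j + 24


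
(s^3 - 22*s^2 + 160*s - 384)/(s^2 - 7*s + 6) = (s^2 - 16*s + 64)/(s - 1)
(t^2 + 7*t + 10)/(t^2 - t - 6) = (t + 5)/(t - 3)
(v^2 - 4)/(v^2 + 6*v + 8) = (v - 2)/(v + 4)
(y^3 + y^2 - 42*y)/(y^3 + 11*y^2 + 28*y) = (y - 6)/(y + 4)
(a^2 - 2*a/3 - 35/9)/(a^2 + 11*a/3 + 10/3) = (a - 7/3)/(a + 2)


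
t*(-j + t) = -j*t + t^2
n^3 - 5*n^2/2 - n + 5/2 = (n - 5/2)*(n - 1)*(n + 1)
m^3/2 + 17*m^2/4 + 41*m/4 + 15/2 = (m/2 + 1)*(m + 3/2)*(m + 5)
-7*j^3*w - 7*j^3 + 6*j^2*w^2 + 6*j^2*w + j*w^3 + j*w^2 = (-j + w)*(7*j + w)*(j*w + j)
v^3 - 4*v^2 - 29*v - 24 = (v - 8)*(v + 1)*(v + 3)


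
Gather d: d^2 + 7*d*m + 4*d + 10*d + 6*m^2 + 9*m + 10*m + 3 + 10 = d^2 + d*(7*m + 14) + 6*m^2 + 19*m + 13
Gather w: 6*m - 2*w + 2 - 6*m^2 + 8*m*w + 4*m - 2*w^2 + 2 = -6*m^2 + 10*m - 2*w^2 + w*(8*m - 2) + 4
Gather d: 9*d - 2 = 9*d - 2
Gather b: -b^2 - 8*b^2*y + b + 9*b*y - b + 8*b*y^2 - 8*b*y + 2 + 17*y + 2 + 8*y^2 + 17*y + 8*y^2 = b^2*(-8*y - 1) + b*(8*y^2 + y) + 16*y^2 + 34*y + 4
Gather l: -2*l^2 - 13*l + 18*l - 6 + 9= -2*l^2 + 5*l + 3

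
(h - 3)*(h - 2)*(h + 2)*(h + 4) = h^4 + h^3 - 16*h^2 - 4*h + 48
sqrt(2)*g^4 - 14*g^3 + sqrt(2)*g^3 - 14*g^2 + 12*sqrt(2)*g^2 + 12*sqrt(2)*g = g*(g - 6*sqrt(2))*(g - sqrt(2))*(sqrt(2)*g + sqrt(2))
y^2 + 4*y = y*(y + 4)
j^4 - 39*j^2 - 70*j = j*(j - 7)*(j + 2)*(j + 5)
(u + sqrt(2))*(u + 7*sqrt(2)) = u^2 + 8*sqrt(2)*u + 14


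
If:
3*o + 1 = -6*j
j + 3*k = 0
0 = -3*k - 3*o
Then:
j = -1/7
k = 1/21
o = -1/21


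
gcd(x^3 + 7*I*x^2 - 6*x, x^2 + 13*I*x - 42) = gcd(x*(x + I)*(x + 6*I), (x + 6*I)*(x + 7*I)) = x + 6*I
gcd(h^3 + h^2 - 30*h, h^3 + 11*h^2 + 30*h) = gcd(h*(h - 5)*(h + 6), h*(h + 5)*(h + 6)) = h^2 + 6*h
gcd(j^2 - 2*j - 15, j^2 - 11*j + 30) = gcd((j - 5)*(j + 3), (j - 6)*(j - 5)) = j - 5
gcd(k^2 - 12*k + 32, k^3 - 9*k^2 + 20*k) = k - 4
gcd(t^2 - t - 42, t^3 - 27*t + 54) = t + 6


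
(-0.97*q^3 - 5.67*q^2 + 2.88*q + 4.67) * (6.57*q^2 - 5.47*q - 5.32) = -6.3729*q^5 - 31.946*q^4 + 55.0969*q^3 + 45.0927*q^2 - 40.8665*q - 24.8444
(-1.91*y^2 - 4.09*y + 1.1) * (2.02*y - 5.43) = -3.8582*y^3 + 2.1095*y^2 + 24.4307*y - 5.973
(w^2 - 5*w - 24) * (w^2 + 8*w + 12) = w^4 + 3*w^3 - 52*w^2 - 252*w - 288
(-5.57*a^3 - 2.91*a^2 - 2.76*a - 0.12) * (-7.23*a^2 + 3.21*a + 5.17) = 40.2711*a^5 + 3.1596*a^4 - 18.1832*a^3 - 23.0367*a^2 - 14.6544*a - 0.6204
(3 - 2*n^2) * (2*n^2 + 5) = -4*n^4 - 4*n^2 + 15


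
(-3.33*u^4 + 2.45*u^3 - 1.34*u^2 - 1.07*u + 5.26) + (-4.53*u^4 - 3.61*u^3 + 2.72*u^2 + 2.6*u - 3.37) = -7.86*u^4 - 1.16*u^3 + 1.38*u^2 + 1.53*u + 1.89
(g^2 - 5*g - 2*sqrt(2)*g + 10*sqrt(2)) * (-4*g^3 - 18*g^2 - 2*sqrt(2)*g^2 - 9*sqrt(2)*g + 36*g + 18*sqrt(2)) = -4*g^5 + 2*g^4 + 6*sqrt(2)*g^4 - 3*sqrt(2)*g^3 + 134*g^3 - 189*sqrt(2)*g^2 - 184*g^2 - 252*g + 270*sqrt(2)*g + 360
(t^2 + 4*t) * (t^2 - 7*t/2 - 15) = t^4 + t^3/2 - 29*t^2 - 60*t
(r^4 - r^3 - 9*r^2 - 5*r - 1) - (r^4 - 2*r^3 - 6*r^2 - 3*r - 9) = r^3 - 3*r^2 - 2*r + 8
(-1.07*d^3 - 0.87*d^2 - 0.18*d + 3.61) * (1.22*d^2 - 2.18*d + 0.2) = -1.3054*d^5 + 1.2712*d^4 + 1.463*d^3 + 4.6226*d^2 - 7.9058*d + 0.722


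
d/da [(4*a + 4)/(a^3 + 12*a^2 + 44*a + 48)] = 4*(-2*a^3 - 15*a^2 - 24*a + 4)/(a^6 + 24*a^5 + 232*a^4 + 1152*a^3 + 3088*a^2 + 4224*a + 2304)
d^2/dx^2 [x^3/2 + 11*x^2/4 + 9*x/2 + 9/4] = 3*x + 11/2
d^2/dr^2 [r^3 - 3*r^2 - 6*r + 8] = 6*r - 6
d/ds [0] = 0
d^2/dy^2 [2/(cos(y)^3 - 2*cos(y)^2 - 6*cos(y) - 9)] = 2*((-21*cos(y) - 16*cos(2*y) + 9*cos(3*y))*(-cos(y)^3 + 2*cos(y)^2 + 6*cos(y) + 9)/4 - 2*(-3*cos(y)^2 + 4*cos(y) + 6)^2*sin(y)^2)/(-cos(y)^3 + 2*cos(y)^2 + 6*cos(y) + 9)^3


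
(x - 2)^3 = x^3 - 6*x^2 + 12*x - 8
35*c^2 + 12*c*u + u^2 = (5*c + u)*(7*c + u)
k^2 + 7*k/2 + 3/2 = (k + 1/2)*(k + 3)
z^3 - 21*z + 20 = (z - 4)*(z - 1)*(z + 5)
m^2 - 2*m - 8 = (m - 4)*(m + 2)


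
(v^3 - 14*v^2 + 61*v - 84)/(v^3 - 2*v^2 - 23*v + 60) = (v - 7)/(v + 5)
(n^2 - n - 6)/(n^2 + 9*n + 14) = (n - 3)/(n + 7)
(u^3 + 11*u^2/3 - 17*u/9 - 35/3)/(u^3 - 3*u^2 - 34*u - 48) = (9*u^2 + 6*u - 35)/(9*(u^2 - 6*u - 16))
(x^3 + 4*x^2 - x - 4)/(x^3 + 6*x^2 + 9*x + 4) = (x - 1)/(x + 1)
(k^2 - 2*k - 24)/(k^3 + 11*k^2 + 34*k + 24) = (k - 6)/(k^2 + 7*k + 6)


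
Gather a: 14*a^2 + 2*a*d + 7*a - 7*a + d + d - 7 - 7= 14*a^2 + 2*a*d + 2*d - 14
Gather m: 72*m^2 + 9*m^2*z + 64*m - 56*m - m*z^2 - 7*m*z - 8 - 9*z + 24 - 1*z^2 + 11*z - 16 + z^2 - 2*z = m^2*(9*z + 72) + m*(-z^2 - 7*z + 8)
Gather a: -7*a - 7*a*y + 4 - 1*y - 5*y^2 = a*(-7*y - 7) - 5*y^2 - y + 4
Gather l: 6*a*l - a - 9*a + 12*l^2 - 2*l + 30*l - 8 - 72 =-10*a + 12*l^2 + l*(6*a + 28) - 80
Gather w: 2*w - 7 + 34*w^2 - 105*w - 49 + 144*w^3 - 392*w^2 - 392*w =144*w^3 - 358*w^2 - 495*w - 56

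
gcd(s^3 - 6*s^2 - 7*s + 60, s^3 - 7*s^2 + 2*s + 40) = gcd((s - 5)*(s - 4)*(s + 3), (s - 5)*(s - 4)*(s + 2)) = s^2 - 9*s + 20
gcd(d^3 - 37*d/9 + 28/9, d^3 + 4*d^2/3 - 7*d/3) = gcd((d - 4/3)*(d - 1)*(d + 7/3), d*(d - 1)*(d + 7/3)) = d^2 + 4*d/3 - 7/3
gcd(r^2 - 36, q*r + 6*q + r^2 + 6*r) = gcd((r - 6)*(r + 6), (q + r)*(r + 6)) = r + 6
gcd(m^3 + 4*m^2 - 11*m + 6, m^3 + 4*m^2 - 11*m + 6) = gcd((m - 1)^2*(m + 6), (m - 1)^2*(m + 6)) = m^3 + 4*m^2 - 11*m + 6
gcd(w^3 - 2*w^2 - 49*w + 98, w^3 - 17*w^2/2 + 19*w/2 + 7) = w^2 - 9*w + 14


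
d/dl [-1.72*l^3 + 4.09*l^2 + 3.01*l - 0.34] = -5.16*l^2 + 8.18*l + 3.01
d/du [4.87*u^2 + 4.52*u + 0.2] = 9.74*u + 4.52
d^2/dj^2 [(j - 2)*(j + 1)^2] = 6*j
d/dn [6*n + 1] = 6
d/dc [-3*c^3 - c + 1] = -9*c^2 - 1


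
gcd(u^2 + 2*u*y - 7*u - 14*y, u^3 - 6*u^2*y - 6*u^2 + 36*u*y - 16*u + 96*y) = 1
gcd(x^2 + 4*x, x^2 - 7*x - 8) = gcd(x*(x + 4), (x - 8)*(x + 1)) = 1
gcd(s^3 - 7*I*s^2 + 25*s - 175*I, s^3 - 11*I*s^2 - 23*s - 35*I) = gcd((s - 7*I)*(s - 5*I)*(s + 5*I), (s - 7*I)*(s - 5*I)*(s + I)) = s^2 - 12*I*s - 35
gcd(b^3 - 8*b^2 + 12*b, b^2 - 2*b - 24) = b - 6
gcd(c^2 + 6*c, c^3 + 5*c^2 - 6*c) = c^2 + 6*c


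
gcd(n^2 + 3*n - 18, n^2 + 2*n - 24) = n + 6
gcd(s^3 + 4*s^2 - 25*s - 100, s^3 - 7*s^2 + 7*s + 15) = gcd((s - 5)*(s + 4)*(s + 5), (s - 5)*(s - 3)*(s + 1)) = s - 5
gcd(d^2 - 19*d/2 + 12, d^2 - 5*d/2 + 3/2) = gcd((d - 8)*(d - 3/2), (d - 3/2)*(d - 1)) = d - 3/2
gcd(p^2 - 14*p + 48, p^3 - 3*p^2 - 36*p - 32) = p - 8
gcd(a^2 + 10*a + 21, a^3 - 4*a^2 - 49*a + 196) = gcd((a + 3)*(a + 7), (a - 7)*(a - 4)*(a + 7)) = a + 7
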